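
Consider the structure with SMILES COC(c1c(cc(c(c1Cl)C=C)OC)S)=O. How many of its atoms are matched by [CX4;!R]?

The query [CX4;!R] means: aliphatic carbon with four total connections, not in a ring.
Check the 16 heavy atoms by environment: 6× c (aromatic, X3, in 6-ring) → no; 2× O (X2, acyclic) → no; 2× C (X4, acyclic) → match; 1× Cl (X1, acyclic) → no; 3× C (X3, acyclic) → no; 1× O (X1, acyclic) → no; 1× S (X2, acyclic) → no.
That gives 2 matching atoms.

2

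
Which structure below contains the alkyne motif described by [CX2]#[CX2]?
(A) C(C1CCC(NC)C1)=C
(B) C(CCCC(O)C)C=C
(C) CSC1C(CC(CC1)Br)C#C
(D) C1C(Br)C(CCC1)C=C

C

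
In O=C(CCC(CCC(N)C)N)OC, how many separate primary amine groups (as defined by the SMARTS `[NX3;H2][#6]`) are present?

2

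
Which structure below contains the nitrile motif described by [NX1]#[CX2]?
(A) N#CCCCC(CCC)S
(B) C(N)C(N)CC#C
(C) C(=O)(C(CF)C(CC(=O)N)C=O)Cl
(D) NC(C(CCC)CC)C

A

[NX1]#[CX2] describes a nitrogen triple-bonded to a two-connected carbon (a nitrile).
(A) contains a nitrile (-C#N), which satisfies every atom and bond constraint.
(B) has a primary amino group (-NH2) but the nitrogen is NX3 (three connections), not NX1 triple-bonded.
(C) has a primary amide (-C(=O)NH2) but the nitrogen is NX3, not NX1.
(D) has a primary amino group (-NH2) but the nitrogen is NX3 (three connections), not NX1 triple-bonded.
So the answer is (A).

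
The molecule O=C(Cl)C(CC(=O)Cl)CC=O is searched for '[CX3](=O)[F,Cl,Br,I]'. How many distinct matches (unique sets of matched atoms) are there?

2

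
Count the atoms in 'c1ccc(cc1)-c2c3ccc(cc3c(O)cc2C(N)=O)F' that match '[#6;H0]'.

8

Check the 21 heavy atoms by environment: 7× c (aromatic, H0) → match; 9× c (aromatic, H1) → no; 1× C (H0) → match; 1× O (H0) → no; 1× N (H2) → no; 1× F (H0) → no; 1× O (H1) → no.
Summing the matching environments: 7 + 1 = 8 matching atoms.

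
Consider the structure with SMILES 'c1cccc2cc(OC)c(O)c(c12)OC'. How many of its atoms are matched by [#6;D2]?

5

The query [#6;D2] means: any carbon bonded to exactly two heavy atoms.
Check the 15 heavy atoms by environment: 5× c (aromatic, D3) → no; 5× c (aromatic, D2) → match; 1× O (D1) → no; 2× O (D2) → no; 2× C (D1) → no.
That gives 5 matching atoms.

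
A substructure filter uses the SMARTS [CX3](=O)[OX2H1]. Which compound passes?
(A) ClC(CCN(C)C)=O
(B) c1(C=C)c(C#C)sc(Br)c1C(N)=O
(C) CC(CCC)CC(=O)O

C

[CX3](=O)[OX2H1] describes an sp2 carbon double-bonded to O and single-bonded to an -OH oxygen (a carboxylic acid).
(A) has an acyl chloride (-C(=O)Cl) but the carbonyl is bonded to Cl, not to an -OH oxygen.
(B) has a primary amide (-C(=O)NH2) but the carbonyl is bonded to N, not to an -OH oxygen.
(C) contains a carboxylic acid group (-C(=O)OH), which satisfies every atom and bond constraint.
So the answer is (C).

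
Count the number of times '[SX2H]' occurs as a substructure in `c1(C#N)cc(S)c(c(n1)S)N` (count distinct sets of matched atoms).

2

[SX2H] is the SMARTS for a thiol: an aliphatic sulfur with two connections, one being H.
The molecule carries 2 separate instances of a thiol (-SH) meeting every constraint; each maps to a distinct set of atoms, giving 2 matches.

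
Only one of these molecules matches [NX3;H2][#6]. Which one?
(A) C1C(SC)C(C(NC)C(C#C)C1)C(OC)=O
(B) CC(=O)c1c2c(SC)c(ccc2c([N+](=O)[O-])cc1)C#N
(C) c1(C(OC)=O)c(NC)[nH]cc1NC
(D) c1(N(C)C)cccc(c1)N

D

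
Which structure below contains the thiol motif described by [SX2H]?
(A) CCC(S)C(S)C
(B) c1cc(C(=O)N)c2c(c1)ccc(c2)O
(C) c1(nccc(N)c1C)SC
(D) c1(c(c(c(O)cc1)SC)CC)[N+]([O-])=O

A

[SX2H] describes an aliphatic sulfur with two connections, one being H (a thiol).
(A) contains a thiol (-SH), which satisfies every atom and bond constraint.
(B) has a hydroxyl group (-OH) but it is an -OH, not an -SH.
(C) has a methylthio ether (-SCH3) but the sulfur has H0 (bonded to two carbons), not H1.
(D) has a methylthio ether (-SCH3) but the sulfur has H0 (bonded to two carbons), not H1.
So the answer is (A).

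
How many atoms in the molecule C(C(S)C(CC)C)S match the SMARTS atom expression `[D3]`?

Check the 8 heavy atoms by environment: 2× C (D2) → no; 2× C (D3) → match; 2× C (D1) → no; 2× S (D1) → no.
That gives 2 matching atoms.

2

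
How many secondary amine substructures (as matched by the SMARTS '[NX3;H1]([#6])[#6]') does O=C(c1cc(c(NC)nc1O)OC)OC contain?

1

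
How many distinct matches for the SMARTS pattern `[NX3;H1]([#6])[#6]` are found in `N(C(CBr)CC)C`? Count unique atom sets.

[NX3;H1]([#6])[#6] is the SMARTS for a secondary amine: a trivalent nitrogen with one H, bonded to two carbons.
Exactly one fragment in the molecule meets all constraints, giving 1 match.

1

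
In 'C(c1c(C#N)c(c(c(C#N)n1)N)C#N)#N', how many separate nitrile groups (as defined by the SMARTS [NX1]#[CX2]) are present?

4

[NX1]#[CX2] is the SMARTS for a nitrile: a nitrogen triple-bonded to a two-connected carbon.
The molecule carries 4 separate instances of a nitrile (-C#N) meeting every constraint; each maps to a distinct set of atoms, giving 4 matches.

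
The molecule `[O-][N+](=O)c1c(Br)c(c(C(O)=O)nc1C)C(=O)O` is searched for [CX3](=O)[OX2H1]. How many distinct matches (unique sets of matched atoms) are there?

2

[CX3](=O)[OX2H1] is the SMARTS for a carboxylic acid: an sp2 carbon double-bonded to O and single-bonded to an -OH oxygen.
The molecule carries 2 separate instances of a carboxylic acid group (-C(=O)OH) meeting every constraint; each maps to a distinct set of atoms, giving 2 matches.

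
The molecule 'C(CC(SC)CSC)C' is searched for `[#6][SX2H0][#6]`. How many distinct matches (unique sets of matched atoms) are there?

2

[#6][SX2H0][#6] is the SMARTS for a thioether: an aliphatic sulfur bridging two carbons with no H on the sulfur.
The molecule carries 2 separate instances of a methylthio ether (-SCH3) meeting every constraint; each maps to a distinct set of atoms, giving 2 matches.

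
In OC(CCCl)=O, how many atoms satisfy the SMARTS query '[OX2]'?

The query [OX2] means: aliphatic oxygen with two total connections — ether, hydroxyl, or ester single-bond O.
Check the 6 heavy atoms by environment: 2× C (X4) → no; 1× C (X3) → no; 1× O (X1) → no; 1× O (X2) → match; 1× Cl (X1) → no.
That gives 1 matching atom.

1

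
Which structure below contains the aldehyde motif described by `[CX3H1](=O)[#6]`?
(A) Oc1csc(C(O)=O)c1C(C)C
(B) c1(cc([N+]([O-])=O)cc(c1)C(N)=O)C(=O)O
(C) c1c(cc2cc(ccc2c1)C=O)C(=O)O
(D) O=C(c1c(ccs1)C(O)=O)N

C

[CX3H1](=O)[#6] describes an sp2 carbon with one H, double-bonded to O and single-bonded to carbon (an aldehyde).
(A) has a carboxylic acid group (-C(=O)OH) but the carbonyl carbon has H0 and is bonded to O, not H1.
(B) has a carboxylic acid group (-C(=O)OH) but the carbonyl carbon has H0 and is bonded to O, not H1.
(C) contains an aldehyde (-CHO), which satisfies every atom and bond constraint.
(D) has a carboxylic acid group (-C(=O)OH) but the carbonyl carbon has H0 and is bonded to O, not H1.
So the answer is (C).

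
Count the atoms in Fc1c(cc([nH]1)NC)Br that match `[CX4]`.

1

The query [CX4] means: C with X4: aliphatic carbon with exactly 4 total connections (bonds + H).
Check the 9 heavy atoms by environment: 1× n (aromatic, X3) → no; 4× c (aromatic, X3) → no; 1× F (X1) → no; 1× N (X3) → no; 1× C (X4) → match; 1× Br (X1) → no.
That gives 1 matching atom.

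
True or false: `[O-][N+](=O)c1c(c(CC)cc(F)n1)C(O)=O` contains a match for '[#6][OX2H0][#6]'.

False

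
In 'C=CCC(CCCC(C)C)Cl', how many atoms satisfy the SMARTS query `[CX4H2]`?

4

Check the 11 heavy atoms by environment: 4× C (H2, X4) → match; 2× C (H1, X4) → no; 1× Cl (H0, X1) → no; 1× C (H1, X3) → no; 1× C (H2, X3) → no; 2× C (H3, X4) → no.
That gives 4 matching atoms.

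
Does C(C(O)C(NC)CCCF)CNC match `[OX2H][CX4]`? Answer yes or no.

Yes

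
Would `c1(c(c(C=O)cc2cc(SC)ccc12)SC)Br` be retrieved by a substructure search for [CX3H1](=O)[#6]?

The pattern [CX3H1](=O)[#6] describes an sp2 carbon with one H, double-bonded to O and single-bonded to carbon — an aldehyde.
The molecule carries an aldehyde (-CHO), whose atoms satisfy every constraint of the query, so the pattern matches.

Yes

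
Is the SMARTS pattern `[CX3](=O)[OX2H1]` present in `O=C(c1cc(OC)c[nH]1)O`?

The pattern [CX3](=O)[OX2H1] describes an sp2 carbon double-bonded to O and single-bonded to an -OH oxygen — a carboxylic acid.
The molecule carries a carboxylic acid group (-C(=O)OH), whose atoms satisfy every constraint of the query, so the pattern matches.

Yes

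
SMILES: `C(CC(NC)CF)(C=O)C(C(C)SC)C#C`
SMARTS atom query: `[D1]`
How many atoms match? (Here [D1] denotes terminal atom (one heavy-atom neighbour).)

The query [D1] means: atom with exactly one heavy-atom neighbour (degree 1).
Check the 16 heavy atoms by environment: 4× C (D2) → no; 4× C (D3) → no; 4× C (D1) → match; 1× O (D1) → match; 1× S (D2) → no; 1× N (D2) → no; 1× F (D1) → match.
Summing the matching environments: 4 + 1 + 1 = 6 matching atoms.

6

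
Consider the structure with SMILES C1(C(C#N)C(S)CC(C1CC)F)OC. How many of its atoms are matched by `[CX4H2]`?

The query [CX4H2] means: sp3 carbon (X4) with exactly two hydrogens.
Check the 14 heavy atoms by environment: 5× C (H1, X4) → no; 2× C (H2, X4) → match; 1× S (H1, X2) → no; 1× O (H0, X2) → no; 2× C (H3, X4) → no; 1× F (H0, X1) → no; 1× C (H0, X2) → no; 1× N (H0, X1) → no.
That gives 2 matching atoms.

2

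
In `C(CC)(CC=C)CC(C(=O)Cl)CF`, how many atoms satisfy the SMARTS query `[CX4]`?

7

The query [CX4] means: C with X4: aliphatic carbon with exactly 4 total connections (bonds + H).
Check the 13 heavy atoms by environment: 7× C (X4) → match; 3× C (X3) → no; 1× O (X1) → no; 1× Cl (X1) → no; 1× F (X1) → no.
That gives 7 matching atoms.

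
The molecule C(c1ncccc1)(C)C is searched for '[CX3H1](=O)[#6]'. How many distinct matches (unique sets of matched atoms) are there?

0

[CX3H1](=O)[#6] is the SMARTS for an aldehyde: an sp2 carbon with one H, double-bonded to O and single-bonded to carbon.
No fragment in the molecule satisfies every constraint, giving 0 matches.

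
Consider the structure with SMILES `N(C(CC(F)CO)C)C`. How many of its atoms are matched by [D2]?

The query [D2] means: atom with exactly two heavy-atom neighbours.
Check the 9 heavy atoms by environment: 2× C (D1) → no; 2× C (D3) → no; 2× C (D2) → match; 1× F (D1) → no; 1× O (D1) → no; 1× N (D2) → match.
Summing the matching environments: 2 + 1 = 3 matching atoms.

3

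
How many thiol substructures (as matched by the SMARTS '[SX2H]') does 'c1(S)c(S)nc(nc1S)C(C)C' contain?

[SX2H] is the SMARTS for a thiol: an aliphatic sulfur with two connections, one being H.
The molecule carries 3 separate instances of a thiol (-SH) meeting every constraint; each maps to a distinct set of atoms, giving 3 matches.

3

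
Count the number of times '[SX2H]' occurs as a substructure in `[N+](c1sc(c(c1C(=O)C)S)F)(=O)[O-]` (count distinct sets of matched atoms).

[SX2H] is the SMARTS for a thiol: an aliphatic sulfur with two connections, one being H.
Exactly one fragment in the molecule meets all constraints, giving 1 match.

1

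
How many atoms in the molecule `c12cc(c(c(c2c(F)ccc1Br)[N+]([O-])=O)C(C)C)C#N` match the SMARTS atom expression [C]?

4

The query [C] means: uppercase C matches aliphatic (non-aromatic) carbon only.
Check the 20 heavy atoms by environment: 10× c (aromatic) → no; 4× C → match; 1× N → no; 1× F → no; 1× N (charge +1) → no; 1× O (charge -1) → no; 1× O → no; 1× Br → no.
That gives 4 matching atoms.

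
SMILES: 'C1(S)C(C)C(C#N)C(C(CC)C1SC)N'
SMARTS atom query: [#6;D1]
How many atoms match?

3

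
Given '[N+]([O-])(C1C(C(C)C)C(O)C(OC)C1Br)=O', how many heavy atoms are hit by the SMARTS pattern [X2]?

Check the 15 heavy atoms by environment: 9× C (X4) → no; 2× O (X2) → match; 1× N (charge +1, X3) → no; 1× O (charge -1, X1) → no; 1× O (X1) → no; 1× Br (X1) → no.
That gives 2 matching atoms.

2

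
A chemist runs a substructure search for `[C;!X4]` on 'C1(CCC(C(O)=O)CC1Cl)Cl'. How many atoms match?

Check the 11 heavy atoms by environment: 6× C (X4) → no; 2× Cl (X1) → no; 1× C (X3) → match; 1× O (X1) → no; 1× O (X2) → no.
That gives 1 matching atom.

1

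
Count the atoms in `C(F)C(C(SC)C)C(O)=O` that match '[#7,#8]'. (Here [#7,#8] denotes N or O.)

The query [#7,#8] means: nitrogen or oxygen (comma = OR).
Check the 10 heavy atoms by environment: 6× C → no; 1× F → no; 2× O → match; 1× S → no.
That gives 2 matching atoms.

2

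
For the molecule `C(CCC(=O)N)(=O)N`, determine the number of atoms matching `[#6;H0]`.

2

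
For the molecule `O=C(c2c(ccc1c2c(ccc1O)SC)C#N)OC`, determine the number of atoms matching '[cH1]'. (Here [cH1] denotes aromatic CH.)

The query [cH1] means: aromatic carbon bearing exactly one hydrogen.
Check the 19 heavy atoms by environment: 6× c (aromatic, H0) → no; 4× c (aromatic, H1) → match; 2× C (H0) → no; 1× N (H0) → no; 1× O (H1) → no; 2× O (H0) → no; 2× C (H3) → no; 1× S (H0) → no.
That gives 4 matching atoms.

4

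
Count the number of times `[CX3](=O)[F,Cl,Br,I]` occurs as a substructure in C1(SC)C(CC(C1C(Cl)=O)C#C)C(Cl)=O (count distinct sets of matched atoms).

2

[CX3](=O)[F,Cl,Br,I] is the SMARTS for an acyl halide: a carbonyl carbon bonded to a halogen.
The molecule carries 2 separate instances of an acyl chloride (-C(=O)Cl) meeting every constraint; each maps to a distinct set of atoms, giving 2 matches.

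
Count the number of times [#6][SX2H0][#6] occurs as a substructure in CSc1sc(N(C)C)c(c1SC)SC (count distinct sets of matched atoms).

[#6][SX2H0][#6] is the SMARTS for a thioether: an aliphatic sulfur bridging two carbons with no H on the sulfur.
The molecule carries 3 separate instances of a methylthio ether (-SCH3) meeting every constraint; each maps to a distinct set of atoms, giving 3 matches.

3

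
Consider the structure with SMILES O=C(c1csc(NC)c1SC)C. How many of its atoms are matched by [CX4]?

The query [CX4] means: C with X4: aliphatic carbon with exactly 4 total connections (bonds + H).
Check the 12 heavy atoms by environment: 1× s (aromatic, X2) → no; 4× c (aromatic, X3) → no; 1× C (X3) → no; 1× O (X1) → no; 3× C (X4) → match; 1× S (X2) → no; 1× N (X3) → no.
That gives 3 matching atoms.

3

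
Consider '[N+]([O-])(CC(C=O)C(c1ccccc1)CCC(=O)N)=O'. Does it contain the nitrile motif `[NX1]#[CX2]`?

The pattern [NX1]#[CX2] describes a nitrogen triple-bonded to a two-connected carbon — a nitrile.
The closest candidate here is a primary amide (-C(=O)NH2), but the nitrogen is NX3, not NX1. No other fragment satisfies the full query, so there is no match.

No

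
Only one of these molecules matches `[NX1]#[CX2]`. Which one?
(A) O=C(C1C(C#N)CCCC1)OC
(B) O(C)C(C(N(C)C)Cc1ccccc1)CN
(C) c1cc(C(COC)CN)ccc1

[NX1]#[CX2] describes a nitrogen triple-bonded to a two-connected carbon (a nitrile).
(A) contains a nitrile (-C#N), which satisfies every atom and bond constraint.
(B) has a primary amino group (-NH2) but the nitrogen is NX3 (three connections), not NX1 triple-bonded.
(C) has a primary amino group (-NH2) but the nitrogen is NX3 (three connections), not NX1 triple-bonded.
So the answer is (A).

A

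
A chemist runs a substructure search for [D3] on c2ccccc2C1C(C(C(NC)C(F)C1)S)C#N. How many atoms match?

Check the 18 heavy atoms by environment: 2× C (D2) → no; 5× C (D3) → match; 1× c (aromatic, D3) → match; 5× c (aromatic, D2) → no; 1× S (D1) → no; 1× F (D1) → no; 1× N (D1) → no; 1× N (D2) → no; 1× C (D1) → no.
Summing the matching environments: 5 + 1 = 6 matching atoms.

6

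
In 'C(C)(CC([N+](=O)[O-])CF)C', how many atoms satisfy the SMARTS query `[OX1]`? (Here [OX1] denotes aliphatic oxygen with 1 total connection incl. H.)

2

Check the 10 heavy atoms by environment: 6× C (X4) → no; 1× N (charge +1, X3) → no; 1× O (charge -1, X1) → match; 1× O (X1) → match; 1× F (X1) → no.
Summing the matching environments: 1 + 1 = 2 matching atoms.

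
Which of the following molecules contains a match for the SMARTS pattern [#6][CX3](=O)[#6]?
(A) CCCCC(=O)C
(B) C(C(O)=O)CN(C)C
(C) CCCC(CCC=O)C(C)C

A

[#6][CX3](=O)[#6] describes a carbonyl carbon (no H) flanked by two carbons (a ketone).
(A) contains an acetyl/ketone group (-C(=O)CH3), which satisfies every atom and bond constraint.
(B) has a carboxylic acid group (-C(=O)OH) but one neighbour of the carbonyl carbon is O, not C.
(C) has an aldehyde (-CHO) but the carbonyl carbon has H1, so it is not flanked by two carbons.
So the answer is (A).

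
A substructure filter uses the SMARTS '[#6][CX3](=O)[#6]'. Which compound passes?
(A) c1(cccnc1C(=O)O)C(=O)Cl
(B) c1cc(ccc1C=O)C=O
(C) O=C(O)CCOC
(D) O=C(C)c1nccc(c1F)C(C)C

D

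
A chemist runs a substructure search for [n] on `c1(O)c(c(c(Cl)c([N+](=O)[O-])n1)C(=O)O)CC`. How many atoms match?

1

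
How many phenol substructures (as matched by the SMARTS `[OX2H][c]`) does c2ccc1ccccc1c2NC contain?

0

[OX2H][c] is the SMARTS for a phenol: a hydroxyl oxygen attached to an aromatic carbon.
No fragment in the molecule satisfies every constraint, giving 0 matches.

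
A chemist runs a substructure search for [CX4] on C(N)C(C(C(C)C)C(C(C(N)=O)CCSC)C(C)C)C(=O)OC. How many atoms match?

15

The query [CX4] means: C with X4: aliphatic carbon with exactly 4 total connections (bonds + H).
Check the 23 heavy atoms by environment: 15× C (X4) → match; 2× N (X3) → no; 2× C (X3) → no; 2× O (X1) → no; 1× O (X2) → no; 1× S (X2) → no.
That gives 15 matching atoms.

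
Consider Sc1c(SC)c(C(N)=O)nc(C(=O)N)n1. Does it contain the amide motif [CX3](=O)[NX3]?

Yes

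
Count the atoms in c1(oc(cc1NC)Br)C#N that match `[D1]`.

3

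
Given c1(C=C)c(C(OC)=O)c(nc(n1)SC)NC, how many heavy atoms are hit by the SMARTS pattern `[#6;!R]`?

The query [#6;!R] means: carbon not in any ring.
Check the 16 heavy atoms by environment: 2× n (aromatic, in 6-ring) → no; 4× c (aromatic, in 6-ring) → no; 6× C (acyclic) → match; 2× O (acyclic) → no; 1× N (acyclic) → no; 1× S (acyclic) → no.
That gives 6 matching atoms.

6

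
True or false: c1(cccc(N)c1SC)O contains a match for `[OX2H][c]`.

True

The pattern [OX2H][c] describes a hydroxyl oxygen attached to an aromatic carbon — a phenol.
The molecule carries a hydroxyl group (-OH), whose atoms satisfy every constraint of the query, so the pattern matches.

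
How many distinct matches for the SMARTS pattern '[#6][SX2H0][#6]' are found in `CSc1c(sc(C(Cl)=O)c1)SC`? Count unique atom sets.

2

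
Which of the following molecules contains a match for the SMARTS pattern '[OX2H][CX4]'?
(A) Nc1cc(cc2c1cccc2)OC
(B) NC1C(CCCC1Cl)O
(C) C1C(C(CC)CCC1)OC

B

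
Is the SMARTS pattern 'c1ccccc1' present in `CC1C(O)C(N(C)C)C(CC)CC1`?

No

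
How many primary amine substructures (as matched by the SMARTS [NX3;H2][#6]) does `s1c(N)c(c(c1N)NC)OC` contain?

2

[NX3;H2][#6] is the SMARTS for a primary amine: a trivalent nitrogen with two H attached to carbon.
The molecule carries 2 separate instances of a primary amino group (-NH2) meeting every constraint; each maps to a distinct set of atoms, giving 2 matches.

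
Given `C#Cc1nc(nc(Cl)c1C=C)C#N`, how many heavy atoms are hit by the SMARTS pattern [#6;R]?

4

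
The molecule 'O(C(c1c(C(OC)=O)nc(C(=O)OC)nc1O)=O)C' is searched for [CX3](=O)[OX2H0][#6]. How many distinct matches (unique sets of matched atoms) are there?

3

[CX3](=O)[OX2H0][#6] is the SMARTS for an ester: a carbonyl carbon bonded to an oxygen that is itself bonded to carbon (no H on that O).
The molecule carries 3 separate instances of a methyl-ester group (-C(=O)OCH3) meeting every constraint; each maps to a distinct set of atoms, giving 3 matches.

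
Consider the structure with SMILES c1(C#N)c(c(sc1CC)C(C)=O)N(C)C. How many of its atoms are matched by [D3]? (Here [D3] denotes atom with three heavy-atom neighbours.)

6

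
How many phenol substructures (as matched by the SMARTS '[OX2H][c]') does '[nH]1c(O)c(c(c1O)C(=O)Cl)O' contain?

[OX2H][c] is the SMARTS for a phenol: a hydroxyl oxygen attached to an aromatic carbon.
The molecule carries 3 separate instances of a hydroxyl group (-OH) meeting every constraint; each maps to a distinct set of atoms, giving 3 matches.

3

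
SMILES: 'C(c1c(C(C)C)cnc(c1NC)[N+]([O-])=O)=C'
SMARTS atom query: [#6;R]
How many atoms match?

5

The query [#6;R] means: carbon that is part of a ring.
Check the 16 heavy atoms by environment: 1× n (aromatic, in 6-ring) → no; 5× c (aromatic, in 6-ring) → match; 6× C (acyclic) → no; 1× N (charge +1, acyclic) → no; 1× O (charge -1, acyclic) → no; 1× O (acyclic) → no; 1× N (acyclic) → no.
That gives 5 matching atoms.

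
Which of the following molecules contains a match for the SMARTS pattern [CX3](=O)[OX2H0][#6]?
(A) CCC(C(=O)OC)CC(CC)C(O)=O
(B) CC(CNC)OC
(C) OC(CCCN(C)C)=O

[CX3](=O)[OX2H0][#6] describes a carbonyl carbon bonded to an oxygen that is itself bonded to carbon (no H on that O) (an ester).
(A) contains a methyl-ester group (-C(=O)OCH3), which satisfies every atom and bond constraint.
(B) has a methoxy ether (-OCH3) but the ether oxygen is not adjacent to a C=O carbon.
(C) has a carboxylic acid group (-C(=O)OH) but the singly-bonded O carries H (OX2H1, not H0).
So the answer is (A).

A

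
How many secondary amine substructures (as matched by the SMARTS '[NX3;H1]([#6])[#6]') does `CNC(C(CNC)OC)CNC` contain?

3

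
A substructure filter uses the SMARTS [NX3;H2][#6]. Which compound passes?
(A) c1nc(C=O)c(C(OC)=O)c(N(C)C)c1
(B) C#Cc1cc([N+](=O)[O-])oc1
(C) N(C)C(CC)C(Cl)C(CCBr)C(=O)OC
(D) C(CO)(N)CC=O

D

[NX3;H2][#6] describes a trivalent nitrogen with two H attached to carbon (a primary amine).
(A) has a dimethylamino group (-N(CH3)2) but the nitrogen has H0, not H2.
(B) has a nitro group (-[N+](=O)[O-]) but the nitrogen is [N+] with no H, not NX3H2.
(C) has an N-methylamino group (-NHCH3) but the nitrogen bears two carbons and only one H (H1), not H2.
(D) contains a primary amino group (-NH2), which satisfies every atom and bond constraint.
So the answer is (D).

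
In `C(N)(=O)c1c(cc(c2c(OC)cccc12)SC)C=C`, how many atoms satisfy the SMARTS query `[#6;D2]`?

The query [#6;D2] means: any carbon bonded to exactly two heavy atoms.
Check the 19 heavy atoms by environment: 6× c (aromatic, D3) → no; 4× c (aromatic, D2) → match; 1× O (D2) → no; 3× C (D1) → no; 1× C (D3) → no; 1× O (D1) → no; 1× N (D1) → no; 1× S (D2) → no; 1× C (D2) → match.
Summing the matching environments: 4 + 1 = 5 matching atoms.

5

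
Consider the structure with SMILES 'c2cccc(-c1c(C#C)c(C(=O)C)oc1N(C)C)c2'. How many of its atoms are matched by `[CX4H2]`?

0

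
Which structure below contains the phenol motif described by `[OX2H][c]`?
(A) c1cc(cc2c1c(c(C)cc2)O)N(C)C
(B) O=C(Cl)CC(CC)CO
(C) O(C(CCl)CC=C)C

A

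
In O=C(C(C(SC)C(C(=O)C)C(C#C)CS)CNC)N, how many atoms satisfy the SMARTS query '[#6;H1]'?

5

The query [#6;H1] means: any carbon bearing exactly one hydrogen.
Check the 19 heavy atoms by environment: 2× C (H2) → no; 5× C (H1) → match; 3× C (H0) → no; 2× O (H0) → no; 1× N (H2) → no; 3× C (H3) → no; 1× S (H1) → no; 1× S (H0) → no; 1× N (H1) → no.
That gives 5 matching atoms.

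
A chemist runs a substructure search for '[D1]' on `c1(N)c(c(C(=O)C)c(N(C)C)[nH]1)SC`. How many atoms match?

6

The query [D1] means: atom with exactly one heavy-atom neighbour (degree 1).
Check the 14 heavy atoms by environment: 1× n (aromatic, D2) → no; 4× c (aromatic, D3) → no; 1× N (D1) → match; 1× C (D3) → no; 1× O (D1) → match; 4× C (D1) → match; 1× S (D2) → no; 1× N (D3) → no.
Summing the matching environments: 1 + 1 + 4 = 6 matching atoms.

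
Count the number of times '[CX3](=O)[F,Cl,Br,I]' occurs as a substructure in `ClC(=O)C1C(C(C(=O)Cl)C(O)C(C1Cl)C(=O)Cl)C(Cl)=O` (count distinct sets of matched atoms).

4

[CX3](=O)[F,Cl,Br,I] is the SMARTS for an acyl halide: a carbonyl carbon bonded to a halogen.
The molecule carries 4 separate instances of an acyl chloride (-C(=O)Cl) meeting every constraint; each maps to a distinct set of atoms, giving 4 matches.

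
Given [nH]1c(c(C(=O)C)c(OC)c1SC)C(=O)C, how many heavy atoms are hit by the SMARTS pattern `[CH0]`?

2

The query [CH0] means: aliphatic carbon with no attached hydrogen.
Check the 15 heavy atoms by environment: 1× n (aromatic, H1) → no; 4× c (aromatic, H0) → no; 3× O (H0) → no; 4× C (H3) → no; 1× S (H0) → no; 2× C (H0) → match.
That gives 2 matching atoms.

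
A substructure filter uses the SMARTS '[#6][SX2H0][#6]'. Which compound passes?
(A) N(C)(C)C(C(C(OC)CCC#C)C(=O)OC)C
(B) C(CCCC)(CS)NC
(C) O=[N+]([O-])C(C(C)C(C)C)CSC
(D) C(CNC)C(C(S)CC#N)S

C

[#6][SX2H0][#6] describes an aliphatic sulfur bridging two carbons with no H on the sulfur (a thioether).
(A) has a methoxy ether (-OCH3) but the bridging atom is O, not S.
(B) has a thiol (-SH) but the sulfur has H1, not H0 bridging two carbons.
(C) contains a methylthio ether (-SCH3), which satisfies every atom and bond constraint.
(D) has a thiol (-SH) but the sulfur has H1, not H0 bridging two carbons.
So the answer is (C).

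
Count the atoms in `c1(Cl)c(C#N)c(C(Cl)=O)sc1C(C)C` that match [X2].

The query [X2] means: any atom with exactly two total connections (bonds + H).
Check the 14 heavy atoms by environment: 1× s (aromatic, X2) → match; 4× c (aromatic, X3) → no; 1× C (X2) → match; 1× N (X1) → no; 3× C (X4) → no; 2× Cl (X1) → no; 1× C (X3) → no; 1× O (X1) → no.
Summing the matching environments: 1 + 1 = 2 matching atoms.

2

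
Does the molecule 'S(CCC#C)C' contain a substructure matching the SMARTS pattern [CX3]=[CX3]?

No

The pattern [CX3]=[CX3] describes a non-aromatic C=C double bond between two sp2 carbons — an alkene.
The closest candidate here is an ethynyl group (-C#CH), but the C-C bond is a triple bond, not a double bond. No other fragment satisfies the full query, so there is no match.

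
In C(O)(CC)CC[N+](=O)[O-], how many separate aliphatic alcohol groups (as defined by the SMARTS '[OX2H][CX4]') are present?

[OX2H][CX4] is the SMARTS for an aliphatic alcohol: a hydroxyl oxygen bound to an sp3 (X4) carbon.
Exactly one fragment in the molecule meets all constraints, giving 1 match.

1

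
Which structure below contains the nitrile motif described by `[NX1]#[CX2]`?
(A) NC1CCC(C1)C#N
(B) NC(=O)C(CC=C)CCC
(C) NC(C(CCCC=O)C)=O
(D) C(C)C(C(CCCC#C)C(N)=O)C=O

[NX1]#[CX2] describes a nitrogen triple-bonded to a two-connected carbon (a nitrile).
(A) contains a nitrile (-C#N), which satisfies every atom and bond constraint.
(B) has a primary amide (-C(=O)NH2) but the nitrogen is NX3, not NX1.
(C) has a primary amide (-C(=O)NH2) but the nitrogen is NX3, not NX1.
(D) has a primary amide (-C(=O)NH2) but the nitrogen is NX3, not NX1.
So the answer is (A).

A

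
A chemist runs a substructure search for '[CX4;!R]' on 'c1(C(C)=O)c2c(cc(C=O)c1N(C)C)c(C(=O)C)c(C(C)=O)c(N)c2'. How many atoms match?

The query [CX4;!R] means: aliphatic carbon with four total connections, not in a ring.
Check the 25 heavy atoms by environment: 10× c (aromatic, X3, in 6-ring) → no; 4× C (X3, acyclic) → no; 4× O (X1, acyclic) → no; 5× C (X4, acyclic) → match; 2× N (X3, acyclic) → no.
That gives 5 matching atoms.

5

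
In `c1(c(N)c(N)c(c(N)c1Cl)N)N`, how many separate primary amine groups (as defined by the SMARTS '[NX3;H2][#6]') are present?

5

[NX3;H2][#6] is the SMARTS for a primary amine: a trivalent nitrogen with two H attached to carbon.
The molecule carries 5 separate instances of a primary amino group (-NH2) meeting every constraint; each maps to a distinct set of atoms, giving 5 matches.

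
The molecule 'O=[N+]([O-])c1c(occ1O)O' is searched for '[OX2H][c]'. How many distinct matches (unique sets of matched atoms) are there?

[OX2H][c] is the SMARTS for a phenol: a hydroxyl oxygen attached to an aromatic carbon.
The molecule carries 2 separate instances of a hydroxyl group (-OH) meeting every constraint; each maps to a distinct set of atoms, giving 2 matches.

2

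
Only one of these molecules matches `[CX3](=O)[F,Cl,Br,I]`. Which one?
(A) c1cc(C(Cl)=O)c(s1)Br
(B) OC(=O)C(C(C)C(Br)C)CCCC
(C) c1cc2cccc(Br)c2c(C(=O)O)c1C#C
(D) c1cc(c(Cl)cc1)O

[CX3](=O)[F,Cl,Br,I] describes a carbonyl carbon bonded to a halogen (an acyl halide).
(A) contains an acyl chloride (-C(=O)Cl), which satisfies every atom and bond constraint.
(B) has a carboxylic acid group (-C(=O)OH) but the carbonyl is bonded to -OH, not to a halogen.
(C) has a carboxylic acid group (-C(=O)OH) but the carbonyl is bonded to -OH, not to a halogen.
(D) has a chloro substituent but the Cl is not on a carbonyl carbon.
So the answer is (A).

A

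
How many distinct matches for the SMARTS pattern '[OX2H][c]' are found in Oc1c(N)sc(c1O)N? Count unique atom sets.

[OX2H][c] is the SMARTS for a phenol: a hydroxyl oxygen attached to an aromatic carbon.
The molecule carries 2 separate instances of a hydroxyl group (-OH) meeting every constraint; each maps to a distinct set of atoms, giving 2 matches.

2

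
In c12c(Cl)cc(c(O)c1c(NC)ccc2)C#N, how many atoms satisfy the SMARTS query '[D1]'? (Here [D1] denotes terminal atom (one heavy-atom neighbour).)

The query [D1] means: atom with exactly one heavy-atom neighbour (degree 1).
Check the 16 heavy atoms by environment: 6× c (aromatic, D3) → no; 4× c (aromatic, D2) → no; 1× O (D1) → match; 1× C (D2) → no; 1× N (D1) → match; 1× N (D2) → no; 1× C (D1) → match; 1× Cl (D1) → match.
Summing the matching environments: 1 + 1 + 1 + 1 = 4 matching atoms.

4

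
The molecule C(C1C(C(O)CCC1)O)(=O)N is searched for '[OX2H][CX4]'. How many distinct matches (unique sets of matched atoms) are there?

[OX2H][CX4] is the SMARTS for an aliphatic alcohol: a hydroxyl oxygen bound to an sp3 (X4) carbon.
The molecule carries 2 separate instances of a hydroxyl group (-OH) meeting every constraint; each maps to a distinct set of atoms, giving 2 matches.

2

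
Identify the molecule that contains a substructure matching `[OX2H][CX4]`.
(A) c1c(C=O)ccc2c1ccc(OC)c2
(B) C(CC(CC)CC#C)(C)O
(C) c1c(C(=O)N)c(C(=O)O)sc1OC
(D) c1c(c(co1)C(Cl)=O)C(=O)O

B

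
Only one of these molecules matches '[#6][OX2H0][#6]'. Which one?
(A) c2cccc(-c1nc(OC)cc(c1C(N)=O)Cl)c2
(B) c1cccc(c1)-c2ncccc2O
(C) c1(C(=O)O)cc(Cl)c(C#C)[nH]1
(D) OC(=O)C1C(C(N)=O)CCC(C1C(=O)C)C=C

A

[#6][OX2H0][#6] describes an aliphatic oxygen bridging two carbons with no H on the oxygen (an ether).
(A) contains a methoxy ether (-OCH3), which satisfies every atom and bond constraint.
(B) has a hydroxyl group (-OH) but the oxygen has H1, not H0 bridging two carbons.
(C) has a carboxylic acid group (-C(=O)OH) but the -OH oxygen has H1; the =O is OX1, not OX2.
(D) has a carboxylic acid group (-C(=O)OH) but the -OH oxygen has H1; the =O is OX1, not OX2.
So the answer is (A).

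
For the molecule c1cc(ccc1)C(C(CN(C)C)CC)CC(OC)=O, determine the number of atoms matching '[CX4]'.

The query [CX4] means: C with X4: aliphatic carbon with exactly 4 total connections (bonds + H).
Check the 19 heavy atoms by environment: 9× C (X4) → match; 1× C (X3) → no; 1× O (X1) → no; 1× O (X2) → no; 6× c (aromatic, X3) → no; 1× N (X3) → no.
That gives 9 matching atoms.

9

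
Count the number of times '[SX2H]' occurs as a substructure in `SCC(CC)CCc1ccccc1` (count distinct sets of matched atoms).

1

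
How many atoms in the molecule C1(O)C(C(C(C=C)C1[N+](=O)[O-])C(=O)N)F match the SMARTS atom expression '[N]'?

2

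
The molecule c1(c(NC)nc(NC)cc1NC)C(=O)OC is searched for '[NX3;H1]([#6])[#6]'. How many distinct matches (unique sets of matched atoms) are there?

3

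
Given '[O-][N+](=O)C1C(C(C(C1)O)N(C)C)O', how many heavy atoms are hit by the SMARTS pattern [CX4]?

7

The query [CX4] means: C with X4: aliphatic carbon with exactly 4 total connections (bonds + H).
Check the 13 heavy atoms by environment: 7× C (X4) → match; 2× O (X2) → no; 1× N (X3) → no; 1× N (charge +1, X3) → no; 1× O (charge -1, X1) → no; 1× O (X1) → no.
That gives 7 matching atoms.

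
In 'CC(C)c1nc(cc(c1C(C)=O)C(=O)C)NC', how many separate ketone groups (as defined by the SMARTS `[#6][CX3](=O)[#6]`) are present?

2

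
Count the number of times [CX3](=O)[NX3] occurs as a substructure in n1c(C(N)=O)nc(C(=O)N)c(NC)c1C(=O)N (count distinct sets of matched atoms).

3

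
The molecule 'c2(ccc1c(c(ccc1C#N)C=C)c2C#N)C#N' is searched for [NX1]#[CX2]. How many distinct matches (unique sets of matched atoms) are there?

[NX1]#[CX2] is the SMARTS for a nitrile: a nitrogen triple-bonded to a two-connected carbon.
The molecule carries 3 separate instances of a nitrile (-C#N) meeting every constraint; each maps to a distinct set of atoms, giving 3 matches.

3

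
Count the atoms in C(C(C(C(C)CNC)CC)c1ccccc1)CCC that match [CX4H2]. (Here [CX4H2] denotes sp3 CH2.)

5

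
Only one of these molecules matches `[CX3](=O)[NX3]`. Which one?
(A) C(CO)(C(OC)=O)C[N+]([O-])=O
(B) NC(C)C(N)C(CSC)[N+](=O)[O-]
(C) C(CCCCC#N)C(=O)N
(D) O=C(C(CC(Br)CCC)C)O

[CX3](=O)[NX3] describes a carbonyl carbon bonded to a trivalent nitrogen (an amide).
(A) has a methyl-ester group (-C(=O)OCH3) but the carbonyl is bonded to O, not to an NX3 nitrogen.
(B) has a primary amino group (-NH2) but the -NH2 is not attached to a carbonyl carbon.
(C) contains a primary amide (-C(=O)NH2), which satisfies every atom and bond constraint.
(D) has a carboxylic acid group (-C(=O)OH) but the carbonyl is bonded to O, not to an NX3 nitrogen.
So the answer is (C).

C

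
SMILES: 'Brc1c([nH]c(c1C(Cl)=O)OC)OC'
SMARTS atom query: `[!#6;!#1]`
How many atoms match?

The query [!#6;!#1] means: not carbon and not hydrogen — any heteroatom.
Check the 13 heavy atoms by environment: 1× n (aromatic) → match; 4× c (aromatic) → no; 3× O → match; 3× C → no; 1× Cl → match; 1× Br → match.
Summing the matching environments: 1 + 3 + 1 + 1 = 6 matching atoms.

6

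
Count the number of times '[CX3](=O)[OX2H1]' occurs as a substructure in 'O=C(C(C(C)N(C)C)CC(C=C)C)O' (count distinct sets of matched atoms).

[CX3](=O)[OX2H1] is the SMARTS for a carboxylic acid: an sp2 carbon double-bonded to O and single-bonded to an -OH oxygen.
Exactly one fragment in the molecule meets all constraints, giving 1 match.

1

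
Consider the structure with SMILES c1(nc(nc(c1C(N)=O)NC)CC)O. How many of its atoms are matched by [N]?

2

The query [N] means: uppercase N matches aliphatic (non-aromatic) nitrogen only.
Check the 14 heavy atoms by environment: 2× n (aromatic) → no; 4× c (aromatic) → no; 4× C → no; 2× O → no; 2× N → match.
That gives 2 matching atoms.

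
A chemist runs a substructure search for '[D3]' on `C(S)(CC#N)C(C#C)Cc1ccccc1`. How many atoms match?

Check the 15 heavy atoms by environment: 4× C (D2) → no; 2× C (D3) → match; 1× S (D1) → no; 1× N (D1) → no; 1× C (D1) → no; 1× c (aromatic, D3) → match; 5× c (aromatic, D2) → no.
Summing the matching environments: 2 + 1 = 3 matching atoms.

3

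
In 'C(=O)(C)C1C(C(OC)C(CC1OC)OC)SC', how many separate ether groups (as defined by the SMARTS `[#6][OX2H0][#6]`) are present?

3

[#6][OX2H0][#6] is the SMARTS for an ether: an aliphatic oxygen bridging two carbons with no H on the oxygen.
The molecule carries 3 separate instances of a methoxy ether (-OCH3) meeting every constraint; each maps to a distinct set of atoms, giving 3 matches.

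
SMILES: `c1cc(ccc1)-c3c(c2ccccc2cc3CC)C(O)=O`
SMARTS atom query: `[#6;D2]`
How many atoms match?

The query [#6;D2] means: any carbon bonded to exactly two heavy atoms.
Check the 21 heavy atoms by environment: 6× c (aromatic, D3) → no; 10× c (aromatic, D2) → match; 1× C (D3) → no; 2× O (D1) → no; 1× C (D2) → match; 1× C (D1) → no.
Summing the matching environments: 10 + 1 = 11 matching atoms.

11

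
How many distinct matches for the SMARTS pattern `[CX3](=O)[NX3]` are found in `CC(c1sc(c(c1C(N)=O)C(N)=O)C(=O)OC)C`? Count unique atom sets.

[CX3](=O)[NX3] is the SMARTS for an amide: a carbonyl carbon bonded to a trivalent nitrogen.
The molecule carries 2 separate instances of a primary amide (-C(=O)NH2) meeting every constraint; each maps to a distinct set of atoms, giving 2 matches.

2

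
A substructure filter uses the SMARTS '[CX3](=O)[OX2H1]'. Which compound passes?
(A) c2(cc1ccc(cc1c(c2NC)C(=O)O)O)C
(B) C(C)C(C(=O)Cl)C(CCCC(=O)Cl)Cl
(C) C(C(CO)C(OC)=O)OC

A

[CX3](=O)[OX2H1] describes an sp2 carbon double-bonded to O and single-bonded to an -OH oxygen (a carboxylic acid).
(A) contains a carboxylic acid group (-C(=O)OH), which satisfies every atom and bond constraint.
(B) has an acyl chloride (-C(=O)Cl) but the carbonyl is bonded to Cl, not to an -OH oxygen.
(C) has a methyl-ester group (-C(=O)OCH3) but the singly-bonded O has no H (OX2H0, not OX2H1).
So the answer is (A).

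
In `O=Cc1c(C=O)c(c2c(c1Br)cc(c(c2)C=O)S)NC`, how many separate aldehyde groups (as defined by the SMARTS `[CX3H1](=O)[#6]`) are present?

3

[CX3H1](=O)[#6] is the SMARTS for an aldehyde: an sp2 carbon with one H, double-bonded to O and single-bonded to carbon.
The molecule carries 3 separate instances of an aldehyde (-CHO) meeting every constraint; each maps to a distinct set of atoms, giving 3 matches.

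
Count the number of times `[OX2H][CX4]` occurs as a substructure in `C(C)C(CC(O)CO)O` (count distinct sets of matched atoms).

3

[OX2H][CX4] is the SMARTS for an aliphatic alcohol: a hydroxyl oxygen bound to an sp3 (X4) carbon.
The molecule carries 3 separate instances of a hydroxyl group (-OH) meeting every constraint; each maps to a distinct set of atoms, giving 3 matches.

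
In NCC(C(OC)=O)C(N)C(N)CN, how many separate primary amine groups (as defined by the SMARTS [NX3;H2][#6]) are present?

4

[NX3;H2][#6] is the SMARTS for a primary amine: a trivalent nitrogen with two H attached to carbon.
The molecule carries 4 separate instances of a primary amino group (-NH2) meeting every constraint; each maps to a distinct set of atoms, giving 4 matches.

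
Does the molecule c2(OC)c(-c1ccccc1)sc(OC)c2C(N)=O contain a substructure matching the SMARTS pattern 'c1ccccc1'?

Yes

The pattern c1ccccc1 describes six aromatic carbons in a ring — a benzene ring.
The molecule carries a phenyl ring, whose atoms satisfy every constraint of the query, so the pattern matches.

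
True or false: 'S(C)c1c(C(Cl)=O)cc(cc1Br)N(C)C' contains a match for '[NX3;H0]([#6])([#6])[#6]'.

The pattern [NX3;H0]([#6])([#6])[#6] describes a trivalent nitrogen with no H, bonded to three carbons — a tertiary amine.
The molecule carries a dimethylamino group (-N(CH3)2), whose atoms satisfy every constraint of the query, so the pattern matches.

True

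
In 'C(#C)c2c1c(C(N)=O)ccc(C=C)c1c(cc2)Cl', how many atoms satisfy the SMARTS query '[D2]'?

Check the 18 heavy atoms by environment: 6× c (aromatic, D3) → no; 4× c (aromatic, D2) → match; 2× C (D2) → match; 2× C (D1) → no; 1× Cl (D1) → no; 1× C (D3) → no; 1× O (D1) → no; 1× N (D1) → no.
Summing the matching environments: 4 + 2 = 6 matching atoms.

6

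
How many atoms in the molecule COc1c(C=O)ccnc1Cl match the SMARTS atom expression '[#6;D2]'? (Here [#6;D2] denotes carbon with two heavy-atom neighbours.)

3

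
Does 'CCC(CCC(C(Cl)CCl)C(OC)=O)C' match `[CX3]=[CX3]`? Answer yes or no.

No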